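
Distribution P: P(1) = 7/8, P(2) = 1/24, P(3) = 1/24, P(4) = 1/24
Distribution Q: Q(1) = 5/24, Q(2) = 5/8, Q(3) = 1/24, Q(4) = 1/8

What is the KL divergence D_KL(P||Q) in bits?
1.5828 bits

D_KL(P||Q) = Σ P(x) log₂(P(x)/Q(x))

Computing term by term:
  P(1)·log₂(P(1)/Q(1)) = (7/8)·log₂((7/8)/(5/24)) = 1.81159
  P(2)·log₂(P(2)/Q(2)) = (1/24)·log₂((1/24)/(5/8)) = -0.16279
  P(3)·log₂(P(3)/Q(3)) = (1/24)·log₂((1/24)/(1/24)) = 0.00000
  P(4)·log₂(P(4)/Q(4)) = (1/24)·log₂((1/24)/(1/8)) = -0.06604

D_KL(P||Q) = 1.81159 - 0.16279 + 0.00000 - 0.06604 = 1.58276 ≈ 1.5828 bits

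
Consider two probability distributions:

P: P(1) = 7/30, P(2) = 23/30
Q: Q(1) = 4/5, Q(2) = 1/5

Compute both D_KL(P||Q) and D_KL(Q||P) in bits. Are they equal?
D_KL(P||Q) = 1.0715 bits, D_KL(Q||P) = 1.0344 bits. No, they are not equal.

D_KL(P||Q) = Σ P(x) log₂(P(x)/Q(x))

Computing term by term:
  P(1)·log₂(P(1)/Q(1)) = (7/30)·log₂((7/30)/(4/5)) = -0.41478
  P(2)·log₂(P(2)/Q(2)) = (23/30)·log₂((23/30)/(1/5)) = 1.48626

D_KL(P||Q) = -0.41478 + 1.48626 = 1.07148 ≈ 1.0715 bits

D_KL(Q||P) = Σ Q(x) log₂(Q(x)/P(x))

Computing term by term:
  Q(1)·log₂(Q(1)/P(1)) = (4/5)·log₂((4/5)/(7/30)) = 1.42209
  Q(2)·log₂(Q(2)/P(2)) = (1/5)·log₂((1/5)/(23/30)) = -0.38772

D_KL(Q||P) = 1.42209 - 0.38772 = 1.03437 ≈ 1.0344 bits

These are NOT equal (difference: 0.0371 bits). KL divergence is asymmetric: D_KL(P||Q) ≠ D_KL(Q||P) in general.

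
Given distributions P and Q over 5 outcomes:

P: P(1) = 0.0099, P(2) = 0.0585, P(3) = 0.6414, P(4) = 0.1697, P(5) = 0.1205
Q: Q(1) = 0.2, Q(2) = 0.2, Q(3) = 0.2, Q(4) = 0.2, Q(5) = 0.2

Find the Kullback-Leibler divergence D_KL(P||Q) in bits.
0.8034 bits

D_KL(P||Q) = Σ P(x) log₂(P(x)/Q(x))

Computing term by term:
  P(1)·log₂(P(1)/Q(1)) = 0.0099·log₂(0.0099/0.2) = -0.04293
  P(2)·log₂(P(2)/Q(2)) = 0.0585·log₂(0.0585/0.2) = -0.10375
  P(3)·log₂(P(3)/Q(3)) = 0.6414·log₂(0.6414/0.2) = 1.07834
  P(4)·log₂(P(4)/Q(4)) = 0.1697·log₂(0.1697/0.2) = -0.04022
  P(5)·log₂(P(5)/Q(5)) = 0.1205·log₂(0.1205/0.2) = -0.08808

D_KL(P||Q) = -0.04293 - 0.10375 + 1.07834 - 0.04022 - 0.08808 = 0.80336 ≈ 0.8034 bits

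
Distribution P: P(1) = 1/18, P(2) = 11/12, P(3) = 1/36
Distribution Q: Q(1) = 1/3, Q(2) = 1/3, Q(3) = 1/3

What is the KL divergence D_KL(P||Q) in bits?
1.0946 bits

D_KL(P||Q) = Σ P(x) log₂(P(x)/Q(x))

Computing term by term:
  P(1)·log₂(P(1)/Q(1)) = (1/18)·log₂((1/18)/(1/3)) = -0.14361
  P(2)·log₂(P(2)/Q(2)) = (11/12)·log₂((11/12)/(1/3)) = 1.33781
  P(3)·log₂(P(3)/Q(3)) = (1/36)·log₂((1/36)/(1/3)) = -0.09958

D_KL(P||Q) = -0.14361 + 1.33781 - 0.09958 = 1.09462 ≈ 1.0946 bits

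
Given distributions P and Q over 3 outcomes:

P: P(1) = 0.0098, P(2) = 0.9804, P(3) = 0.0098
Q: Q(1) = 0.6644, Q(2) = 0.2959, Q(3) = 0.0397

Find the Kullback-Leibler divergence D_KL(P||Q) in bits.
1.6150 bits

D_KL(P||Q) = Σ P(x) log₂(P(x)/Q(x))

Computing term by term:
  P(1)·log₂(P(1)/Q(1)) = 0.0098·log₂(0.0098/0.6644) = -0.05961
  P(2)·log₂(P(2)/Q(2)) = 0.9804·log₂(0.9804/0.2959) = 1.69439
  P(3)·log₂(P(3)/Q(3)) = 0.0098·log₂(0.0098/0.0397) = -0.01978

D_KL(P||Q) = -0.05961 + 1.69439 - 0.01978 = 1.61500 ≈ 1.6150 bits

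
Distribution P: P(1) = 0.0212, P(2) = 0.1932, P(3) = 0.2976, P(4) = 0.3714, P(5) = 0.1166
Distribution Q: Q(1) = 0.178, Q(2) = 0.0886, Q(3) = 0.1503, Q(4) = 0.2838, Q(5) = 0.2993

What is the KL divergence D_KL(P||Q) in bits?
0.4311 bits

D_KL(P||Q) = Σ P(x) log₂(P(x)/Q(x))

Computing term by term:
  P(1)·log₂(P(1)/Q(1)) = 0.0212·log₂(0.0212/0.178) = -0.06508
  P(2)·log₂(P(2)/Q(2)) = 0.1932·log₂(0.1932/0.0886) = 0.21730
  P(3)·log₂(P(3)/Q(3)) = 0.2976·log₂(0.2976/0.1503) = 0.29329
  P(4)·log₂(P(4)/Q(4)) = 0.3714·log₂(0.3714/0.2838) = 0.14414
  P(5)·log₂(P(5)/Q(5)) = 0.1166·log₂(0.1166/0.2993) = -0.15858

D_KL(P||Q) = -0.06508 + 0.21730 + 0.29329 + 0.14414 - 0.15858 = 0.43107 ≈ 0.4311 bits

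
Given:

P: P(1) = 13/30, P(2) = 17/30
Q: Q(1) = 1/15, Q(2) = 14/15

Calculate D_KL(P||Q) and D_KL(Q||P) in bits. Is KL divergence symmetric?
D_KL(P||Q) = 0.7623 bits, D_KL(Q||P) = 0.4919 bits. No, KL divergence is not symmetric.

D_KL(P||Q) = Σ P(x) log₂(P(x)/Q(x))

Computing term by term:
  P(1)·log₂(P(1)/Q(1)) = (13/30)·log₂((13/30)/(1/15)) = 1.17019
  P(2)·log₂(P(2)/Q(2)) = (17/30)·log₂((17/30)/(14/15)) = -0.40794

D_KL(P||Q) = 1.17019 - 0.40794 = 0.76225 ≈ 0.7623 bits

D_KL(Q||P) = Σ Q(x) log₂(Q(x)/P(x))

Computing term by term:
  Q(1)·log₂(Q(1)/P(1)) = (1/15)·log₂((1/15)/(13/30)) = -0.18003
  Q(2)·log₂(Q(2)/P(2)) = (14/15)·log₂((14/15)/(17/30)) = 0.67190

D_KL(Q||P) = -0.18003 + 0.67190 = 0.49187 ≈ 0.4919 bits

These are NOT equal (difference: 0.2704 bits). KL divergence is asymmetric: D_KL(P||Q) ≠ D_KL(Q||P) in general.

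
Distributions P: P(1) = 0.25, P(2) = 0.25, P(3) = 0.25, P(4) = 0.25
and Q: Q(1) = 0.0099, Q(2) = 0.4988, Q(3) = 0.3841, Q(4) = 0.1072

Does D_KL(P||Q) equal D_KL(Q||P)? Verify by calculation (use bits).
D_KL(P||Q) = 1.0660 bits, D_KL(Q||P) = 0.5580 bits. No — D_KL(P||Q) ≠ D_KL(Q||P) for this pair.

D_KL(P||Q) = Σ P(x) log₂(P(x)/Q(x))

Computing term by term:
  P(1)·log₂(P(1)/Q(1)) = 0.25·log₂(0.25/0.0099) = 1.16459
  P(2)·log₂(P(2)/Q(2)) = 0.25·log₂(0.25/0.4988) = -0.24913
  P(3)·log₂(P(3)/Q(3)) = 0.25·log₂(0.25/0.3841) = -0.15489
  P(4)·log₂(P(4)/Q(4)) = 0.25·log₂(0.25/0.1072) = 0.30541

D_KL(P||Q) = 1.16459 - 0.24913 - 0.15489 + 0.30541 = 1.06598 ≈ 1.0660 bits

D_KL(Q||P) = Σ Q(x) log₂(Q(x)/P(x))

Computing term by term:
  Q(1)·log₂(Q(1)/P(1)) = 0.0099·log₂(0.0099/0.25) = -0.04612
  Q(2)·log₂(Q(2)/P(2)) = 0.4988·log₂(0.4988/0.25) = 0.49707
  Q(3)·log₂(Q(3)/P(3)) = 0.3841·log₂(0.3841/0.25) = 0.23797
  Q(4)·log₂(Q(4)/P(4)) = 0.1072·log₂(0.1072/0.25) = -0.13096

D_KL(Q||P) = -0.04612 + 0.49707 + 0.23797 - 0.13096 = 0.55796 ≈ 0.5580 bits

These are NOT equal (difference: 0.5080 bits). KL divergence is asymmetric: D_KL(P||Q) ≠ D_KL(Q||P) in general.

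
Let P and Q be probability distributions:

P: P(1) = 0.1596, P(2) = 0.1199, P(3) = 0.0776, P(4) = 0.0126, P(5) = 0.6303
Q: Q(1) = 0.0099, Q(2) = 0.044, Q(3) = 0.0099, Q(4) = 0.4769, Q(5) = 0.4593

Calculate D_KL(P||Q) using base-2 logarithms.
1.2658 bits

D_KL(P||Q) = Σ P(x) log₂(P(x)/Q(x))

Computing term by term:
  P(1)·log₂(P(1)/Q(1)) = 0.1596·log₂(0.1596/0.0099) = 0.64014
  P(2)·log₂(P(2)/Q(2)) = 0.1199·log₂(0.1199/0.044) = 0.17341
  P(3)·log₂(P(3)/Q(3)) = 0.0776·log₂(0.0776/0.0099) = 0.23052
  P(4)·log₂(P(4)/Q(4)) = 0.0126·log₂(0.0126/0.4769) = -0.06605
  P(5)·log₂(P(5)/Q(5)) = 0.6303·log₂(0.6303/0.4593) = 0.28780

D_KL(P||Q) = 0.64014 + 0.17341 + 0.23052 - 0.06605 + 0.28780 = 1.26582 ≈ 1.2658 bits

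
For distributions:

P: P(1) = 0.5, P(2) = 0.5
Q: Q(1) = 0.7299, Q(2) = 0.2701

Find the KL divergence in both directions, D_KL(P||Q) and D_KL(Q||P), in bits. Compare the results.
D_KL(P||Q) = 0.1713 bits, D_KL(Q||P) = 0.1584 bits. D_KL(P||Q) is larger than D_KL(Q||P) by 0.0129 bits; the two directions differ.

D_KL(P||Q) = Σ P(x) log₂(P(x)/Q(x))

Computing term by term:
  P(1)·log₂(P(1)/Q(1)) = 0.5·log₂(0.5/0.7299) = -0.27289
  P(2)·log₂(P(2)/Q(2)) = 0.5·log₂(0.5/0.2701) = 0.44422

D_KL(P||Q) = -0.27289 + 0.44422 = 0.17133 ≈ 0.1713 bits

D_KL(Q||P) = Σ Q(x) log₂(Q(x)/P(x))

Computing term by term:
  Q(1)·log₂(Q(1)/P(1)) = 0.7299·log₂(0.7299/0.5) = 0.39836
  Q(2)·log₂(Q(2)/P(2)) = 0.2701·log₂(0.2701/0.5) = -0.23997

D_KL(Q||P) = 0.39836 - 0.23997 = 0.15839 ≈ 0.1584 bits

These are NOT equal (difference: 0.0129 bits). KL divergence is asymmetric: D_KL(P||Q) ≠ D_KL(Q||P) in general.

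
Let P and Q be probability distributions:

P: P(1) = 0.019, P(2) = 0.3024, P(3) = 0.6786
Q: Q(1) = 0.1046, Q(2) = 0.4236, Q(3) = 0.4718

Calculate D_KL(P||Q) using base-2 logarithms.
0.1621 bits

D_KL(P||Q) = Σ P(x) log₂(P(x)/Q(x))

Computing term by term:
  P(1)·log₂(P(1)/Q(1)) = 0.019·log₂(0.019/0.1046) = -0.04676
  P(2)·log₂(P(2)/Q(2)) = 0.3024·log₂(0.3024/0.4236) = -0.14704
  P(3)·log₂(P(3)/Q(3)) = 0.6786·log₂(0.6786/0.4718) = 0.35585

D_KL(P||Q) = -0.04676 - 0.14704 + 0.35585 = 0.16205 ≈ 0.1621 bits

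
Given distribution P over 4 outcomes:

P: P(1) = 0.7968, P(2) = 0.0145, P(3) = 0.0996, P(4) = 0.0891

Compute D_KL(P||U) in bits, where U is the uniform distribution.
1.0081 bits

U(i) = 1/4 for all i

D_KL(P||U) = Σ P(x) log₂(P(x) / (1/4))
           = Σ P(x) log₂(P(x)) + log₂(4)
           = log₂(4) - H(P)

H(P) = -Σ P(x) log₂(P(x)):
  -P(1)·log₂(P(1)) = -(0.7968)·log₂(0.7968) = 0.26112
  -P(2)·log₂(P(2)) = -(0.0145)·log₂(0.0145) = 0.08856
  -P(3)·log₂(P(3)) = -(0.0996)·log₂(0.0996) = 0.33144
  -P(4)·log₂(P(4)) = -(0.0891)·log₂(0.0891) = 0.31082
H(P) = 0.26112 + 0.08856 + 0.33144 + 0.31082 = 0.99194 bits

log₂(4) = 2.00000 bits

D_KL(P||U) = 2.00000 - 0.99194 = 1.00806 ≈ 1.0081 bits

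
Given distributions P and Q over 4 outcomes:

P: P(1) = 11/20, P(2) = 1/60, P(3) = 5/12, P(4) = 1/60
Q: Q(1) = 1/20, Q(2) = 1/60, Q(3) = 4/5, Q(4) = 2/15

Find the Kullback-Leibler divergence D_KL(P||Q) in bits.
1.4606 bits

D_KL(P||Q) = Σ P(x) log₂(P(x)/Q(x))

Computing term by term:
  P(1)·log₂(P(1)/Q(1)) = (11/20)·log₂((11/20)/(1/20)) = 1.90269
  P(2)·log₂(P(2)/Q(2)) = (1/60)·log₂((1/60)/(1/60)) = 0.00000
  P(3)·log₂(P(3)/Q(3)) = (5/12)·log₂((5/12)/(4/5)) = -0.39213
  P(4)·log₂(P(4)/Q(4)) = (1/60)·log₂((1/60)/(2/15)) = -0.05000

D_KL(P||Q) = 1.90269 + 0.00000 - 0.39213 - 0.05000 = 1.46056 ≈ 1.4606 bits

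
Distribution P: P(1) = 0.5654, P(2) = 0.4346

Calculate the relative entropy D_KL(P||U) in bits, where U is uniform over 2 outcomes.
0.0124 bits

U(i) = 1/2 for all i

D_KL(P||U) = Σ P(x) log₂(P(x) / (1/2))
           = Σ P(x) log₂(P(x)) + log₂(2)
           = log₂(2) - H(P)

H(P) = -Σ P(x) log₂(P(x)):
  -P(1)·log₂(P(1)) = -(0.5654)·log₂(0.5654) = 0.46513
  -P(2)·log₂(P(2)) = -(0.4346)·log₂(0.4346) = 0.52249
H(P) = 0.46513 + 0.52249 = 0.98762 bits

log₂(2) = 1.00000 bits

D_KL(P||U) = 1.00000 - 0.98762 = 0.01238 ≈ 0.0124 bits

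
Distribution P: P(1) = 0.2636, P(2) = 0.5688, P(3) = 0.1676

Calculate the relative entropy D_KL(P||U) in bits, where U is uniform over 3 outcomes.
0.1830 bits

U(i) = 1/3 for all i

D_KL(P||U) = Σ P(x) log₂(P(x) / (1/3))
           = Σ P(x) log₂(P(x)) + log₂(3)
           = log₂(3) - H(P)

H(P) = -Σ P(x) log₂(P(x)):
  -P(1)·log₂(P(1)) = -(0.2636)·log₂(0.2636) = 0.50706
  -P(2)·log₂(P(2)) = -(0.5688)·log₂(0.5688) = 0.46301
  -P(3)·log₂(P(3)) = -(0.1676)·log₂(0.1676) = 0.43189
H(P) = 0.50706 + 0.46301 + 0.43189 = 1.40196 bits

log₂(3) = 1.58496 bits

D_KL(P||U) = 1.58496 - 1.40196 = 0.18300 ≈ 0.1830 bits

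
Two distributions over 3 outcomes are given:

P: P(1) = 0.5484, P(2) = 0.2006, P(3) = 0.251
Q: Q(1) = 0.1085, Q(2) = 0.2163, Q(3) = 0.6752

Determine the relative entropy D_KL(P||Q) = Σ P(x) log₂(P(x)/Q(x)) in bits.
0.9018 bits

D_KL(P||Q) = Σ P(x) log₂(P(x)/Q(x))

Computing term by term:
  P(1)·log₂(P(1)/Q(1)) = 0.5484·log₂(0.5484/0.1085) = 1.28190
  P(2)·log₂(P(2)/Q(2)) = 0.2006·log₂(0.2006/0.2163) = -0.02181
  P(3)·log₂(P(3)/Q(3)) = 0.251·log₂(0.251/0.6752) = -0.35833

D_KL(P||Q) = 1.28190 - 0.02181 - 0.35833 = 0.90176 ≈ 0.9018 bits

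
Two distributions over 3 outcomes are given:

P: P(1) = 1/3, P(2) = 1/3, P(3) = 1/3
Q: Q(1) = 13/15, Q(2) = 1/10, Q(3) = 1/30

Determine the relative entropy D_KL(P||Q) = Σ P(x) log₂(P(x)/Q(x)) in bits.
1.2268 bits

D_KL(P||Q) = Σ P(x) log₂(P(x)/Q(x))

Computing term by term:
  P(1)·log₂(P(1)/Q(1)) = (1/3)·log₂((1/3)/(13/15)) = -0.45950
  P(2)·log₂(P(2)/Q(2)) = (1/3)·log₂((1/3)/(1/10)) = 0.57899
  P(3)·log₂(P(3)/Q(3)) = (1/3)·log₂((1/3)/(1/30)) = 1.10731

D_KL(P||Q) = -0.45950 + 0.57899 + 1.10731 = 1.22680 ≈ 1.2268 bits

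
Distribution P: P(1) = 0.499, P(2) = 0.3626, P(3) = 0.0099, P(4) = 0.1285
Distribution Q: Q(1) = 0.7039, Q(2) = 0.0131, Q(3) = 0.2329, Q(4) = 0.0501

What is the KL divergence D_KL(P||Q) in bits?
1.6190 bits

D_KL(P||Q) = Σ P(x) log₂(P(x)/Q(x))

Computing term by term:
  P(1)·log₂(P(1)/Q(1)) = 0.499·log₂(0.499/0.7039) = -0.24767
  P(2)·log₂(P(2)/Q(2)) = 0.3626·log₂(0.3626/0.0131) = 1.73712
  P(3)·log₂(P(3)/Q(3)) = 0.0099·log₂(0.0099/0.2329) = -0.04511
  P(4)·log₂(P(4)/Q(4)) = 0.1285·log₂(0.1285/0.0501) = 0.17462

D_KL(P||Q) = -0.24767 + 1.73712 - 0.04511 + 0.17462 = 1.61896 ≈ 1.6190 bits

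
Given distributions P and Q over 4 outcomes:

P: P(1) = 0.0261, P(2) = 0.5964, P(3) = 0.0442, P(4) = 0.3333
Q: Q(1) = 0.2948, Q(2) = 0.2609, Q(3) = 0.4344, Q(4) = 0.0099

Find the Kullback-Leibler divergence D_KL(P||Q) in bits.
2.1653 bits

D_KL(P||Q) = Σ P(x) log₂(P(x)/Q(x))

Computing term by term:
  P(1)·log₂(P(1)/Q(1)) = 0.0261·log₂(0.0261/0.2948) = -0.09129
  P(2)·log₂(P(2)/Q(2)) = 0.5964·log₂(0.5964/0.2609) = 0.71138
  P(3)·log₂(P(3)/Q(3)) = 0.0442·log₂(0.0442/0.4344) = -0.14572
  P(4)·log₂(P(4)/Q(4)) = 0.3333·log₂(0.3333/0.0099) = 1.69091

D_KL(P||Q) = -0.09129 + 0.71138 - 0.14572 + 1.69091 = 2.16528 ≈ 2.1653 bits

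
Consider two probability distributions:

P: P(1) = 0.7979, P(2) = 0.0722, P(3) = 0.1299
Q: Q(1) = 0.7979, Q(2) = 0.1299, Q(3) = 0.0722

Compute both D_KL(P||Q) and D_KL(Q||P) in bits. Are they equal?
D_KL(P||Q) = 0.0489 bits, D_KL(Q||P) = 0.0489 bits. Yes, in this case they are equal (although KL divergence is not symmetric in general).

D_KL(P||Q) = Σ P(x) log₂(P(x)/Q(x))

Computing term by term:
  P(1)·log₂(P(1)/Q(1)) = 0.7979·log₂(0.7979/0.7979) = 0.00000
  P(2)·log₂(P(2)/Q(2)) = 0.0722·log₂(0.0722/0.1299) = -0.06118
  P(3)·log₂(P(3)/Q(3)) = 0.1299·log₂(0.1299/0.0722) = 0.11007

D_KL(P||Q) = 0.00000 - 0.06118 + 0.11007 = 0.04889 ≈ 0.0489 bits

D_KL(Q||P) = Σ Q(x) log₂(Q(x)/P(x))

Computing term by term:
  Q(1)·log₂(Q(1)/P(1)) = 0.7979·log₂(0.7979/0.7979) = 0.00000
  Q(2)·log₂(Q(2)/P(2)) = 0.1299·log₂(0.1299/0.0722) = 0.11007
  Q(3)·log₂(Q(3)/P(3)) = 0.0722·log₂(0.0722/0.1299) = -0.06118

D_KL(Q||P) = 0.00000 + 0.11007 - 0.06118 = 0.04889 ≈ 0.0489 bits

These ARE equal here. Q is P with outcomes relabeled (Q(2) = P(3), Q(3) = P(2)) by a relabeling that is its own inverse, so the two sums contain exactly the same terms in a different order. This is a special case — KL divergence is not symmetric in general: D_KL(P||Q) ≠ D_KL(Q||P) for most P, Q.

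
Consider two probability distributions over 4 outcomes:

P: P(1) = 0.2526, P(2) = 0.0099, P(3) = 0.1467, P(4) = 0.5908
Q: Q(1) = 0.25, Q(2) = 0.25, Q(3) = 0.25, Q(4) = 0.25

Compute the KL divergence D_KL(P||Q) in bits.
0.5779 bits

D_KL(P||Q) = Σ P(x) log₂(P(x)/Q(x))

Computing term by term:
  P(1)·log₂(P(1)/Q(1)) = 0.2526·log₂(0.2526/0.25) = 0.00377
  P(2)·log₂(P(2)/Q(2)) = 0.0099·log₂(0.0099/0.25) = -0.04612
  P(3)·log₂(P(3)/Q(3)) = 0.1467·log₂(0.1467/0.25) = -0.11282
  P(4)·log₂(P(4)/Q(4)) = 0.5908·log₂(0.5908/0.25) = 0.73303

D_KL(P||Q) = 0.00377 - 0.04612 - 0.11282 + 0.73303 = 0.57786 ≈ 0.5779 bits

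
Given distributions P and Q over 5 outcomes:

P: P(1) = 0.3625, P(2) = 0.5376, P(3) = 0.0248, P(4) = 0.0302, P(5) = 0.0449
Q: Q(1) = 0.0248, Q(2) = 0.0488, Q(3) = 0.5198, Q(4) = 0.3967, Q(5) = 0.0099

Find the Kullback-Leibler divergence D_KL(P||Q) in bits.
3.1405 bits

D_KL(P||Q) = Σ P(x) log₂(P(x)/Q(x))

Computing term by term:
  P(1)·log₂(P(1)/Q(1)) = 0.3625·log₂(0.3625/0.0248) = 1.40272
  P(2)·log₂(P(2)/Q(2)) = 0.5376·log₂(0.5376/0.0488) = 1.86095
  P(3)·log₂(P(3)/Q(3)) = 0.0248·log₂(0.0248/0.5198) = -0.10886
  P(4)·log₂(P(4)/Q(4)) = 0.0302·log₂(0.0302/0.3967) = -0.11221
  P(5)·log₂(P(5)/Q(5)) = 0.0449·log₂(0.0449/0.0099) = 0.09794

D_KL(P||Q) = 1.40272 + 1.86095 - 0.10886 - 0.11221 + 0.09794 = 3.14054 ≈ 3.1405 bits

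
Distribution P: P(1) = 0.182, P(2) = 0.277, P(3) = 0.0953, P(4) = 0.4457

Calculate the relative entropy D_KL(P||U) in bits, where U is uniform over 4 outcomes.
0.1968 bits

U(i) = 1/4 for all i

D_KL(P||U) = Σ P(x) log₂(P(x) / (1/4))
           = Σ P(x) log₂(P(x)) + log₂(4)
           = log₂(4) - H(P)

H(P) = -Σ P(x) log₂(P(x)):
  -P(1)·log₂(P(1)) = -(0.182)·log₂(0.182) = 0.44735
  -P(2)·log₂(P(2)) = -(0.277)·log₂(0.277) = 0.51302
  -P(3)·log₂(P(3)) = -(0.0953)·log₂(0.0953) = 0.32320
  -P(4)·log₂(P(4)) = -(0.4457)·log₂(0.4457) = 0.51962
H(P) = 0.44735 + 0.51302 + 0.32320 + 0.51962 = 1.80319 bits

log₂(4) = 2.00000 bits

D_KL(P||U) = 2.00000 - 1.80319 = 0.19681 ≈ 0.1968 bits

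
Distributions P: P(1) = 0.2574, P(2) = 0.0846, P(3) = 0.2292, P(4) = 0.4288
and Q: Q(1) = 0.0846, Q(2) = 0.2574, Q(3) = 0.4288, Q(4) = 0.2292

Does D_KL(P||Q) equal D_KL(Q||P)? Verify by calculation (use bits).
D_KL(P||Q) = 0.4578 bits, D_KL(Q||P) = 0.4578 bits. Yes — for this pair D_KL(P||Q) = D_KL(Q||P).

D_KL(P||Q) = Σ P(x) log₂(P(x)/Q(x))

Computing term by term:
  P(1)·log₂(P(1)/Q(1)) = 0.2574·log₂(0.2574/0.0846) = 0.41320
  P(2)·log₂(P(2)/Q(2)) = 0.0846·log₂(0.0846/0.2574) = -0.13581
  P(3)·log₂(P(3)/Q(3)) = 0.2292·log₂(0.2292/0.4288) = -0.20713
  P(4)·log₂(P(4)/Q(4)) = 0.4288·log₂(0.4288/0.2292) = 0.38751

D_KL(P||Q) = 0.41320 - 0.13581 - 0.20713 + 0.38751 = 0.45777 ≈ 0.4578 bits

D_KL(Q||P) = Σ Q(x) log₂(Q(x)/P(x))

Computing term by term:
  Q(1)·log₂(Q(1)/P(1)) = 0.0846·log₂(0.0846/0.2574) = -0.13581
  Q(2)·log₂(Q(2)/P(2)) = 0.2574·log₂(0.2574/0.0846) = 0.41320
  Q(3)·log₂(Q(3)/P(3)) = 0.4288·log₂(0.4288/0.2292) = 0.38751
  Q(4)·log₂(Q(4)/P(4)) = 0.2292·log₂(0.2292/0.4288) = -0.20713

D_KL(Q||P) = -0.13581 + 0.41320 + 0.38751 - 0.20713 = 0.45777 ≈ 0.4578 bits

These ARE equal here. Q is P with outcomes relabeled (Q(1) = P(2), Q(2) = P(1), Q(3) = P(4), Q(4) = P(3)) by a relabeling that is its own inverse, so the two sums contain exactly the same terms in a different order. This is a special case — KL divergence is not symmetric in general: D_KL(P||Q) ≠ D_KL(Q||P) for most P, Q.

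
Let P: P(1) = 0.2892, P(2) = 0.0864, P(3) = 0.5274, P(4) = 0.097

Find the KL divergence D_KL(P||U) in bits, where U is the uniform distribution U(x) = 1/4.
0.3638 bits

U(i) = 1/4 for all i

D_KL(P||U) = Σ P(x) log₂(P(x) / (1/4))
           = Σ P(x) log₂(P(x)) + log₂(4)
           = log₂(4) - H(P)

H(P) = -Σ P(x) log₂(P(x)):
  -P(1)·log₂(P(1)) = -(0.2892)·log₂(0.2892) = 0.51763
  -P(2)·log₂(P(2)) = -(0.0864)·log₂(0.0864) = 0.30524
  -P(3)·log₂(P(3)) = -(0.5274)·log₂(0.5274) = 0.48681
  -P(4)·log₂(P(4)) = -(0.097)·log₂(0.097) = 0.32649
H(P) = 0.51763 + 0.30524 + 0.48681 + 0.32649 = 1.63617 bits

log₂(4) = 2.00000 bits

D_KL(P||U) = 2.00000 - 1.63617 = 0.36383 ≈ 0.3638 bits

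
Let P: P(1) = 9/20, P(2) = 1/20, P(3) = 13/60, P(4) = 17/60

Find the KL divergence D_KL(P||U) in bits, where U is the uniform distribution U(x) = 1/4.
0.2719 bits

U(i) = 1/4 for all i

D_KL(P||U) = Σ P(x) log₂(P(x) / (1/4))
           = Σ P(x) log₂(P(x)) + log₂(4)
           = log₂(4) - H(P)

H(P) = -Σ P(x) log₂(P(x)):
  -P(1)·log₂(P(1)) = -(9/20)·log₂(9/20) = 0.51840
  -P(2)·log₂(P(2)) = -(1/20)·log₂(1/20) = 0.21610
  -P(3)·log₂(P(3)) = -(13/60)·log₂(13/60) = 0.47806
  -P(4)·log₂(P(4)) = -(17/60)·log₂(17/60) = 0.51550
H(P) = 0.51840 + 0.21610 + 0.47806 + 0.51550 = 1.72806 bits

log₂(4) = 2.00000 bits

D_KL(P||U) = 2.00000 - 1.72806 = 0.27194 ≈ 0.2719 bits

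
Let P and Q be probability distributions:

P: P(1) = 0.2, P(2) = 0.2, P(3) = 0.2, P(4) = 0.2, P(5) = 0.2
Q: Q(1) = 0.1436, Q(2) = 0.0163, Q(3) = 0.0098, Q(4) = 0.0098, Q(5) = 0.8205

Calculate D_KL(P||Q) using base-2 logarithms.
2.1521 bits

D_KL(P||Q) = Σ P(x) log₂(P(x)/Q(x))

Computing term by term:
  P(1)·log₂(P(1)/Q(1)) = 0.2·log₂(0.2/0.1436) = 0.09559
  P(2)·log₂(P(2)/Q(2)) = 0.2·log₂(0.2/0.0163) = 0.72341
  P(3)·log₂(P(3)/Q(3)) = 0.2·log₂(0.2/0.0098) = 0.87021
  P(4)·log₂(P(4)/Q(4)) = 0.2·log₂(0.2/0.0098) = 0.87021
  P(5)·log₂(P(5)/Q(5)) = 0.2·log₂(0.2/0.8205) = -0.40730

D_KL(P||Q) = 0.09559 + 0.72341 + 0.87021 + 0.87021 - 0.40730 = 2.15212 ≈ 2.1521 bits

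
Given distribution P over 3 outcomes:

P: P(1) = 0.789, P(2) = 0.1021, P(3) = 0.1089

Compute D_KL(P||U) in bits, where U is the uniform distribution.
0.6307 bits

U(i) = 1/3 for all i

D_KL(P||U) = Σ P(x) log₂(P(x) / (1/3))
           = Σ P(x) log₂(P(x)) + log₂(3)
           = log₂(3) - H(P)

H(P) = -Σ P(x) log₂(P(x)):
  -P(1)·log₂(P(1)) = -(0.789)·log₂(0.789) = 0.26976
  -P(2)·log₂(P(2)) = -(0.1021)·log₂(0.1021) = 0.33611
  -P(3)·log₂(P(3)) = -(0.1089)·log₂(0.1089) = 0.34836
H(P) = 0.26976 + 0.33611 + 0.34836 = 0.95423 bits

log₂(3) = 1.58496 bits

D_KL(P||U) = 1.58496 - 0.95423 = 0.63073 ≈ 0.6307 bits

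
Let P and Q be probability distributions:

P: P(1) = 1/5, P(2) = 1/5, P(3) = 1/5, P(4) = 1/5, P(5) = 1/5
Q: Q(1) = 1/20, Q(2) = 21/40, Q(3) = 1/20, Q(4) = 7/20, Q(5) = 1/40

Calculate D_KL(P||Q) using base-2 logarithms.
0.9601 bits

D_KL(P||Q) = Σ P(x) log₂(P(x)/Q(x))

Computing term by term:
  P(1)·log₂(P(1)/Q(1)) = (1/5)·log₂((1/5)/(1/20)) = 0.40000
  P(2)·log₂(P(2)/Q(2)) = (1/5)·log₂((1/5)/(21/40)) = -0.27846
  P(3)·log₂(P(3)/Q(3)) = (1/5)·log₂((1/5)/(1/20)) = 0.40000
  P(4)·log₂(P(4)/Q(4)) = (1/5)·log₂((1/5)/(7/20)) = -0.16147
  P(5)·log₂(P(5)/Q(5)) = (1/5)·log₂((1/5)/(1/40)) = 0.60000

D_KL(P||Q) = 0.40000 - 0.27846 + 0.40000 - 0.16147 + 0.60000 = 0.96007 ≈ 0.9601 bits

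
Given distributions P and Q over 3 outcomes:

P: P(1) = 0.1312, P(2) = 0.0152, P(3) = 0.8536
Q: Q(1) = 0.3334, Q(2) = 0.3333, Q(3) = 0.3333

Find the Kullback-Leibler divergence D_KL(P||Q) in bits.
0.9139 bits

D_KL(P||Q) = Σ P(x) log₂(P(x)/Q(x))

Computing term by term:
  P(1)·log₂(P(1)/Q(1)) = 0.1312·log₂(0.1312/0.3334) = -0.17653
  P(2)·log₂(P(2)/Q(2)) = 0.0152·log₂(0.0152/0.3333) = -0.06771
  P(3)·log₂(P(3)/Q(3)) = 0.8536·log₂(0.8536/0.3333) = 1.15811

D_KL(P||Q) = -0.17653 - 0.06771 + 1.15811 = 0.91387 ≈ 0.9139 bits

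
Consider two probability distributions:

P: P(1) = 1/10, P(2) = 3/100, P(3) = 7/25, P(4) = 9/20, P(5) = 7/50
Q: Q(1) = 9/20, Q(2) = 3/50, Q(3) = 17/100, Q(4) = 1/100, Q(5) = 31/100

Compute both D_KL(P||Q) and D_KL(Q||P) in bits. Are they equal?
D_KL(P||Q) = 2.2654 bits, D_KL(Q||P) = 1.2147 bits. No, they are not equal.

D_KL(P||Q) = Σ P(x) log₂(P(x)/Q(x))

Computing term by term:
  P(1)·log₂(P(1)/Q(1)) = (1/10)·log₂((1/10)/(9/20)) = -0.21699
  P(2)·log₂(P(2)/Q(2)) = (3/100)·log₂((3/100)/(3/50)) = -0.03000
  P(3)·log₂(P(3)/Q(3)) = (7/25)·log₂((7/25)/(17/100)) = 0.20157
  P(4)·log₂(P(4)/Q(4)) = (9/20)·log₂((9/20)/(1/100)) = 2.47133
  P(5)·log₂(P(5)/Q(5)) = (7/50)·log₂((7/50)/(31/100)) = -0.16056

D_KL(P||Q) = -0.21699 - 0.03000 + 0.20157 + 2.47133 - 0.16056 = 2.26535 ≈ 2.2654 bits

D_KL(Q||P) = Σ Q(x) log₂(Q(x)/P(x))

Computing term by term:
  Q(1)·log₂(Q(1)/P(1)) = (9/20)·log₂((9/20)/(1/10)) = 0.97647
  Q(2)·log₂(Q(2)/P(2)) = (3/50)·log₂((3/50)/(3/100)) = 0.06000
  Q(3)·log₂(Q(3)/P(3)) = (17/100)·log₂((17/100)/(7/25)) = -0.12238
  Q(4)·log₂(Q(4)/P(4)) = (1/100)·log₂((1/100)/(9/20)) = -0.05492
  Q(5)·log₂(Q(5)/P(5)) = (31/100)·log₂((31/100)/(7/50)) = 0.35552

D_KL(Q||P) = 0.97647 + 0.06000 - 0.12238 - 0.05492 + 0.35552 = 1.21469 ≈ 1.2147 bits

These are NOT equal (difference: 1.0507 bits). KL divergence is asymmetric: D_KL(P||Q) ≠ D_KL(Q||P) in general.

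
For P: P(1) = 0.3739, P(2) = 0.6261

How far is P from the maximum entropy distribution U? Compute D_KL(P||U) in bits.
0.0464 bits

U(i) = 1/2 for all i

D_KL(P||U) = Σ P(x) log₂(P(x) / (1/2))
           = Σ P(x) log₂(P(x)) + log₂(2)
           = log₂(2) - H(P)

H(P) = -Σ P(x) log₂(P(x)):
  -P(1)·log₂(P(1)) = -(0.3739)·log₂(0.3739) = 0.53067
  -P(2)·log₂(P(2)) = -(0.6261)·log₂(0.6261) = 0.42295
H(P) = 0.53067 + 0.42295 = 0.95362 bits

log₂(2) = 1.00000 bits

D_KL(P||U) = 1.00000 - 0.95362 = 0.04638 ≈ 0.0464 bits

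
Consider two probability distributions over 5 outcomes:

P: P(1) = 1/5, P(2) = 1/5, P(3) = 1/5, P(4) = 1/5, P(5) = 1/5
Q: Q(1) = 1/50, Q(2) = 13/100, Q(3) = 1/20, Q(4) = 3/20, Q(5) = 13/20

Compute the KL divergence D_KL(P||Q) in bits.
0.9316 bits

D_KL(P||Q) = Σ P(x) log₂(P(x)/Q(x))

Computing term by term:
  P(1)·log₂(P(1)/Q(1)) = (1/5)·log₂((1/5)/(1/50)) = 0.66439
  P(2)·log₂(P(2)/Q(2)) = (1/5)·log₂((1/5)/(13/100)) = 0.12430
  P(3)·log₂(P(3)/Q(3)) = (1/5)·log₂((1/5)/(1/20)) = 0.40000
  P(4)·log₂(P(4)/Q(4)) = (1/5)·log₂((1/5)/(3/20)) = 0.08301
  P(5)·log₂(P(5)/Q(5)) = (1/5)·log₂((1/5)/(13/20)) = -0.34009

D_KL(P||Q) = 0.66439 + 0.12430 + 0.40000 + 0.08301 - 0.34009 = 0.93161 ≈ 0.9316 bits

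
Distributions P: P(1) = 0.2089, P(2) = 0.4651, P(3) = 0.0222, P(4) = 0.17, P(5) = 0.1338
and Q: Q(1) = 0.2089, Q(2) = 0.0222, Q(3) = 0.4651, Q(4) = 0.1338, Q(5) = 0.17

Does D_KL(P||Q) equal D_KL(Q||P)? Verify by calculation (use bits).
D_KL(P||Q) = 1.9564 bits, D_KL(Q||P) = 1.9564 bits. Yes — for this pair D_KL(P||Q) = D_KL(Q||P).

D_KL(P||Q) = Σ P(x) log₂(P(x)/Q(x))

Computing term by term:
  P(1)·log₂(P(1)/Q(1)) = 0.2089·log₂(0.2089/0.2089) = 0.00000
  P(2)·log₂(P(2)/Q(2)) = 0.4651·log₂(0.4651/0.0222) = 2.04128
  P(3)·log₂(P(3)/Q(3)) = 0.0222·log₂(0.0222/0.4651) = -0.09743
  P(4)·log₂(P(4)/Q(4)) = 0.17·log₂(0.17/0.1338) = 0.05873
  P(5)·log₂(P(5)/Q(5)) = 0.1338·log₂(0.1338/0.17) = -0.04622

D_KL(P||Q) = 0.00000 + 2.04128 - 0.09743 + 0.05873 - 0.04622 = 1.95636 ≈ 1.9564 bits

D_KL(Q||P) = Σ Q(x) log₂(Q(x)/P(x))

Computing term by term:
  Q(1)·log₂(Q(1)/P(1)) = 0.2089·log₂(0.2089/0.2089) = 0.00000
  Q(2)·log₂(Q(2)/P(2)) = 0.0222·log₂(0.0222/0.4651) = -0.09743
  Q(3)·log₂(Q(3)/P(3)) = 0.4651·log₂(0.4651/0.0222) = 2.04128
  Q(4)·log₂(Q(4)/P(4)) = 0.1338·log₂(0.1338/0.17) = -0.04622
  Q(5)·log₂(Q(5)/P(5)) = 0.17·log₂(0.17/0.1338) = 0.05873

D_KL(Q||P) = 0.00000 - 0.09743 + 2.04128 - 0.04622 + 0.05873 = 1.95636 ≈ 1.9564 bits

These ARE equal here. Q is P with outcomes relabeled (Q(2) = P(3), Q(3) = P(2), Q(4) = P(5), Q(5) = P(4)) by a relabeling that is its own inverse, so the two sums contain exactly the same terms in a different order. This is a special case — KL divergence is not symmetric in general: D_KL(P||Q) ≠ D_KL(Q||P) for most P, Q.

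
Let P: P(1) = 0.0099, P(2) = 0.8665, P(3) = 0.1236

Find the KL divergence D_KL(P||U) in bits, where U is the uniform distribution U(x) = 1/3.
0.9671 bits

U(i) = 1/3 for all i

D_KL(P||U) = Σ P(x) log₂(P(x) / (1/3))
           = Σ P(x) log₂(P(x)) + log₂(3)
           = log₂(3) - H(P)

H(P) = -Σ P(x) log₂(P(x)):
  -P(1)·log₂(P(1)) = -(0.0099)·log₂(0.0099) = 0.06592
  -P(2)·log₂(P(2)) = -(0.8665)·log₂(0.8665) = 0.17913
  -P(3)·log₂(P(3)) = -(0.1236)·log₂(0.1236) = 0.37281
H(P) = 0.06592 + 0.17913 + 0.37281 = 0.61786 bits

log₂(3) = 1.58496 bits

D_KL(P||U) = 1.58496 - 0.61786 = 0.96710 ≈ 0.9671 bits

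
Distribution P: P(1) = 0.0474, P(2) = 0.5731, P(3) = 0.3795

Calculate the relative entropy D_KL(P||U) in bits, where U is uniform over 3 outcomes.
0.3857 bits

U(i) = 1/3 for all i

D_KL(P||U) = Σ P(x) log₂(P(x) / (1/3))
           = Σ P(x) log₂(P(x)) + log₂(3)
           = log₂(3) - H(P)

H(P) = -Σ P(x) log₂(P(x)):
  -P(1)·log₂(P(1)) = -(0.0474)·log₂(0.0474) = 0.20851
  -P(2)·log₂(P(2)) = -(0.5731)·log₂(0.5731) = 0.46028
  -P(3)·log₂(P(3)) = -(0.3795)·log₂(0.3795) = 0.53048
H(P) = 0.20851 + 0.46028 + 0.53048 = 1.19927 bits

log₂(3) = 1.58496 bits

D_KL(P||U) = 1.58496 - 1.19927 = 0.38569 ≈ 0.3857 bits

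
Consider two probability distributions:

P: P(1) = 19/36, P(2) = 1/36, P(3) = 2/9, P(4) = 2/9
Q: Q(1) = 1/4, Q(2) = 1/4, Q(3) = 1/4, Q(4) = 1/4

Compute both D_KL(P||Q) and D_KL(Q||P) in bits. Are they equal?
D_KL(P||Q) = 0.4054 bits, D_KL(Q||P) = 0.6079 bits. No, they are not equal.

D_KL(P||Q) = Σ P(x) log₂(P(x)/Q(x))

Computing term by term:
  P(1)·log₂(P(1)/Q(1)) = (19/36)·log₂((19/36)/(1/4)) = 0.56895
  P(2)·log₂(P(2)/Q(2)) = (1/36)·log₂((1/36)/(1/4)) = -0.08805
  P(3)·log₂(P(3)/Q(3)) = (2/9)·log₂((2/9)/(1/4)) = -0.03776
  P(4)·log₂(P(4)/Q(4)) = (2/9)·log₂((2/9)/(1/4)) = -0.03776

D_KL(P||Q) = 0.56895 - 0.08805 - 0.03776 - 0.03776 = 0.40538 ≈ 0.4054 bits

D_KL(Q||P) = Σ Q(x) log₂(Q(x)/P(x))

Computing term by term:
  Q(1)·log₂(Q(1)/P(1)) = (1/4)·log₂((1/4)/(19/36)) = -0.26950
  Q(2)·log₂(Q(2)/P(2)) = (1/4)·log₂((1/4)/(1/36)) = 0.79248
  Q(3)·log₂(Q(3)/P(3)) = (1/4)·log₂((1/4)/(2/9)) = 0.04248
  Q(4)·log₂(Q(4)/P(4)) = (1/4)·log₂((1/4)/(2/9)) = 0.04248

D_KL(Q||P) = -0.26950 + 0.79248 + 0.04248 + 0.04248 = 0.60794 ≈ 0.6079 bits

These are NOT equal (difference: 0.2025 bits). KL divergence is asymmetric: D_KL(P||Q) ≠ D_KL(Q||P) in general.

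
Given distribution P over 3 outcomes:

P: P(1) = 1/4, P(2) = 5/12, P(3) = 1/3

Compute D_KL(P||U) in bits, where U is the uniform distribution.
0.0304 bits

U(i) = 1/3 for all i

D_KL(P||U) = Σ P(x) log₂(P(x) / (1/3))
           = Σ P(x) log₂(P(x)) + log₂(3)
           = log₂(3) - H(P)

H(P) = -Σ P(x) log₂(P(x)):
  -P(1)·log₂(P(1)) = -(1/4)·log₂(1/4) = 0.50000
  -P(2)·log₂(P(2)) = -(5/12)·log₂(5/12) = 0.52626
  -P(3)·log₂(P(3)) = -(1/3)·log₂(1/3) = 0.52832
H(P) = 0.50000 + 0.52626 + 0.52832 = 1.55458 bits

log₂(3) = 1.58496 bits

D_KL(P||U) = 1.58496 - 1.55458 = 0.03038 ≈ 0.0304 bits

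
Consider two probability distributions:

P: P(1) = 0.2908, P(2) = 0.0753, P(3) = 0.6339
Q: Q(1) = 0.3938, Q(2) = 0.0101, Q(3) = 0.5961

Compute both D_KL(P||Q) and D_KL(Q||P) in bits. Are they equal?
D_KL(P||Q) = 0.1473 bits, D_KL(Q||P) = 0.0901 bits. No, they are not equal.

D_KL(P||Q) = Σ P(x) log₂(P(x)/Q(x))

Computing term by term:
  P(1)·log₂(P(1)/Q(1)) = 0.2908·log₂(0.2908/0.3938) = -0.12721
  P(2)·log₂(P(2)/Q(2)) = 0.0753·log₂(0.0753/0.0101) = 0.21824
  P(3)·log₂(P(3)/Q(3)) = 0.6339·log₂(0.6339/0.5961) = 0.05623

D_KL(P||Q) = -0.12721 + 0.21824 + 0.05623 = 0.14726 ≈ 0.1473 bits

D_KL(Q||P) = Σ Q(x) log₂(Q(x)/P(x))

Computing term by term:
  Q(1)·log₂(Q(1)/P(1)) = 0.3938·log₂(0.3938/0.2908) = 0.17226
  Q(2)·log₂(Q(2)/P(2)) = 0.0101·log₂(0.0101/0.0753) = -0.02927
  Q(3)·log₂(Q(3)/P(3)) = 0.5961·log₂(0.5961/0.6339) = -0.05287

D_KL(Q||P) = 0.17226 - 0.02927 - 0.05287 = 0.09012 ≈ 0.0901 bits

These are NOT equal (difference: 0.0572 bits). KL divergence is asymmetric: D_KL(P||Q) ≠ D_KL(Q||P) in general.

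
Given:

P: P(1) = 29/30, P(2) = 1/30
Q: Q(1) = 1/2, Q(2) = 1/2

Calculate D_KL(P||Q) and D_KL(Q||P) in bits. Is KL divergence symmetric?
D_KL(P||Q) = 0.7892 bits, D_KL(Q||P) = 1.4779 bits. No, KL divergence is not symmetric.

D_KL(P||Q) = Σ P(x) log₂(P(x)/Q(x))

Computing term by term:
  P(1)·log₂(P(1)/Q(1)) = (29/30)·log₂((29/30)/(1/2)) = 0.91939
  P(2)·log₂(P(2)/Q(2)) = (1/30)·log₂((1/30)/(1/2)) = -0.13023

D_KL(P||Q) = 0.91939 - 0.13023 = 0.78916 ≈ 0.7892 bits

D_KL(Q||P) = Σ Q(x) log₂(Q(x)/P(x))

Computing term by term:
  Q(1)·log₂(Q(1)/P(1)) = (1/2)·log₂((1/2)/(29/30)) = -0.47555
  Q(2)·log₂(Q(2)/P(2)) = (1/2)·log₂((1/2)/(1/30)) = 1.95345

D_KL(Q||P) = -0.47555 + 1.95345 = 1.47790 ≈ 1.4779 bits

These are NOT equal (difference: 0.6887 bits). KL divergence is asymmetric: D_KL(P||Q) ≠ D_KL(Q||P) in general.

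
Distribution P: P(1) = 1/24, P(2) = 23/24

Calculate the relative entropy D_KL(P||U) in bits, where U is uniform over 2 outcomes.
0.7501 bits

U(i) = 1/2 for all i

D_KL(P||U) = Σ P(x) log₂(P(x) / (1/2))
           = Σ P(x) log₂(P(x)) + log₂(2)
           = log₂(2) - H(P)

H(P) = -Σ P(x) log₂(P(x)):
  -P(1)·log₂(P(1)) = -(1/24)·log₂(1/24) = 0.19104
  -P(2)·log₂(P(2)) = -(23/24)·log₂(23/24) = 0.05884
H(P) = 0.19104 + 0.05884 = 0.24988 bits

log₂(2) = 1.00000 bits

D_KL(P||U) = 1.00000 - 0.24988 = 0.75012 ≈ 0.7501 bits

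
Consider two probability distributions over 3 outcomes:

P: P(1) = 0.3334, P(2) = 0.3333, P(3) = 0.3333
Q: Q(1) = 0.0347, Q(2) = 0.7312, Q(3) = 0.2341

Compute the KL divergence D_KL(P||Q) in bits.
0.8804 bits

D_KL(P||Q) = Σ P(x) log₂(P(x)/Q(x))

Computing term by term:
  P(1)·log₂(P(1)/Q(1)) = 0.3334·log₂(0.3334/0.0347) = 1.08830
  P(2)·log₂(P(2)/Q(2)) = 0.3333·log₂(0.3333/0.7312) = -0.37778
  P(3)·log₂(P(3)/Q(3)) = 0.3333·log₂(0.3333/0.2341) = 0.16988

D_KL(P||Q) = 1.08830 - 0.37778 + 0.16988 = 0.88040 ≈ 0.8804 bits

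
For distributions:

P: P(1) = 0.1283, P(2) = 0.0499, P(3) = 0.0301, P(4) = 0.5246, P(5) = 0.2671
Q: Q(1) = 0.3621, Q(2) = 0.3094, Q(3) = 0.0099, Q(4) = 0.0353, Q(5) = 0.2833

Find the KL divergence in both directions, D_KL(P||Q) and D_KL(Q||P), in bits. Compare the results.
D_KL(P||Q) = 1.7447 bits, D_KL(Q||P) = 1.2272 bits. D_KL(P||Q) is larger than D_KL(Q||P) by 0.5175 bits; the two directions differ.

D_KL(P||Q) = Σ P(x) log₂(P(x)/Q(x))

Computing term by term:
  P(1)·log₂(P(1)/Q(1)) = 0.1283·log₂(0.1283/0.3621) = -0.19205
  P(2)·log₂(P(2)/Q(2)) = 0.0499·log₂(0.0499/0.3094) = -0.13135
  P(3)·log₂(P(3)/Q(3)) = 0.0301·log₂(0.0301/0.0099) = 0.04829
  P(4)·log₂(P(4)/Q(4)) = 0.5246·log₂(0.5246/0.0353) = 2.04252
  P(5)·log₂(P(5)/Q(5)) = 0.2671·log₂(0.2671/0.2833) = -0.02269

D_KL(P||Q) = -0.19205 - 0.13135 + 0.04829 + 2.04252 - 0.02269 = 1.74472 ≈ 1.7447 bits

D_KL(Q||P) = Σ Q(x) log₂(Q(x)/P(x))

Computing term by term:
  Q(1)·log₂(Q(1)/P(1)) = 0.3621·log₂(0.3621/0.1283) = 0.54202
  Q(2)·log₂(Q(2)/P(2)) = 0.3094·log₂(0.3094/0.0499) = 0.81445
  Q(3)·log₂(Q(3)/P(3)) = 0.0099·log₂(0.0099/0.0301) = -0.01588
  Q(4)·log₂(Q(4)/P(4)) = 0.0353·log₂(0.0353/0.5246) = -0.13744
  Q(5)·log₂(Q(5)/P(5)) = 0.2833·log₂(0.2833/0.2671) = 0.02407

D_KL(Q||P) = 0.54202 + 0.81445 - 0.01588 - 0.13744 + 0.02407 = 1.22722 ≈ 1.2272 bits

These are NOT equal (difference: 0.5175 bits). KL divergence is asymmetric: D_KL(P||Q) ≠ D_KL(Q||P) in general.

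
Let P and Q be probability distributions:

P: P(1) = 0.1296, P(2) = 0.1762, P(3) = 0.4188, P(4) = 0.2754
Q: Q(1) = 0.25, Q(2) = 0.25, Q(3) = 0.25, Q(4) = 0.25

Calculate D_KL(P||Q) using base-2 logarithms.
0.1384 bits

D_KL(P||Q) = Σ P(x) log₂(P(x)/Q(x))

Computing term by term:
  P(1)·log₂(P(1)/Q(1)) = 0.1296·log₂(0.1296/0.25) = -0.12284
  P(2)·log₂(P(2)/Q(2)) = 0.1762·log₂(0.1762/0.25) = -0.08893
  P(3)·log₂(P(3)/Q(3)) = 0.4188·log₂(0.4188/0.25) = 0.31173
  P(4)·log₂(P(4)/Q(4)) = 0.2754·log₂(0.2754/0.25) = 0.03845

D_KL(P||Q) = -0.12284 - 0.08893 + 0.31173 + 0.03845 = 0.13841 ≈ 0.1384 bits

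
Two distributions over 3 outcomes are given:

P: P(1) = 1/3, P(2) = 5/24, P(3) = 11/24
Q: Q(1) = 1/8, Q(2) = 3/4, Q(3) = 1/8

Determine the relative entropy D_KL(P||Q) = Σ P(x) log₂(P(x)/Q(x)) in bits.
0.9458 bits

D_KL(P||Q) = Σ P(x) log₂(P(x)/Q(x))

Computing term by term:
  P(1)·log₂(P(1)/Q(1)) = (1/3)·log₂((1/3)/(1/8)) = 0.47168
  P(2)·log₂(P(2)/Q(2)) = (5/24)·log₂((5/24)/(3/4)) = -0.38500
  P(3)·log₂(P(3)/Q(3)) = (11/24)·log₂((11/24)/(1/8)) = 0.85913

D_KL(P||Q) = 0.47168 - 0.38500 + 0.85913 = 0.94581 ≈ 0.9458 bits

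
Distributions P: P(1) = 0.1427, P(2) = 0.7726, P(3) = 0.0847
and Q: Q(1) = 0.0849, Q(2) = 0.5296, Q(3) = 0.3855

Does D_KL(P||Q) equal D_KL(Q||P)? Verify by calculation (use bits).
D_KL(P||Q) = 0.3427 bits, D_KL(Q||P) = 0.4907 bits. No — D_KL(P||Q) ≠ D_KL(Q||P) for this pair.

D_KL(P||Q) = Σ P(x) log₂(P(x)/Q(x))

Computing term by term:
  P(1)·log₂(P(1)/Q(1)) = 0.1427·log₂(0.1427/0.0849) = 0.10690
  P(2)·log₂(P(2)/Q(2)) = 0.7726·log₂(0.7726/0.5296) = 0.42093
  P(3)·log₂(P(3)/Q(3)) = 0.0847·log₂(0.0847/0.3855) = -0.18518

D_KL(P||Q) = 0.10690 + 0.42093 - 0.18518 = 0.34265 ≈ 0.3427 bits

D_KL(Q||P) = Σ Q(x) log₂(Q(x)/P(x))

Computing term by term:
  Q(1)·log₂(Q(1)/P(1)) = 0.0849·log₂(0.0849/0.1427) = -0.06360
  Q(2)·log₂(Q(2)/P(2)) = 0.5296·log₂(0.5296/0.7726) = -0.28854
  Q(3)·log₂(Q(3)/P(3)) = 0.3855·log₂(0.3855/0.0847) = 0.84282

D_KL(Q||P) = -0.06360 - 0.28854 + 0.84282 = 0.49068 ≈ 0.4907 bits

These are NOT equal (difference: 0.1480 bits). KL divergence is asymmetric: D_KL(P||Q) ≠ D_KL(Q||P) in general.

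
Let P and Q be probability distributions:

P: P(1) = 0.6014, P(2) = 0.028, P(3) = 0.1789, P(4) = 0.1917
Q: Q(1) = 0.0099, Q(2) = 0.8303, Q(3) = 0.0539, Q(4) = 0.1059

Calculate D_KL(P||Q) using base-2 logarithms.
3.9000 bits

D_KL(P||Q) = Σ P(x) log₂(P(x)/Q(x))

Computing term by term:
  P(1)·log₂(P(1)/Q(1)) = 0.6014·log₂(0.6014/0.0099) = 3.56315
  P(2)·log₂(P(2)/Q(2)) = 0.028·log₂(0.028/0.8303) = -0.13692
  P(3)·log₂(P(3)/Q(3)) = 0.1789·log₂(0.1789/0.0539) = 0.30964
  P(4)·log₂(P(4)/Q(4)) = 0.1917·log₂(0.1917/0.1059) = 0.16412

D_KL(P||Q) = 3.56315 - 0.13692 + 0.30964 + 0.16412 = 3.89999 ≈ 3.9000 bits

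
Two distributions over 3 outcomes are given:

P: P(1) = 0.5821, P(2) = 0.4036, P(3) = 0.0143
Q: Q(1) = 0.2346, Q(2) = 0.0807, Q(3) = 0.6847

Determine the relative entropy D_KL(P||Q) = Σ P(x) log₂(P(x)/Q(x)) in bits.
1.6206 bits

D_KL(P||Q) = Σ P(x) log₂(P(x)/Q(x))

Computing term by term:
  P(1)·log₂(P(1)/Q(1)) = 0.5821·log₂(0.5821/0.2346) = 0.76317
  P(2)·log₂(P(2)/Q(2)) = 0.4036·log₂(0.4036/0.0807) = 0.93727
  P(3)·log₂(P(3)/Q(3)) = 0.0143·log₂(0.0143/0.6847) = -0.07981

D_KL(P||Q) = 0.76317 + 0.93727 - 0.07981 = 1.62063 ≈ 1.6206 bits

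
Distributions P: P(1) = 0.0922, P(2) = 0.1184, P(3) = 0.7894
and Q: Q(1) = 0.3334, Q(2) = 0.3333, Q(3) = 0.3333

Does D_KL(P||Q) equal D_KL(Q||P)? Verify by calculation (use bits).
D_KL(P||Q) = 0.6342 bits, D_KL(Q||P) = 0.7013 bits. No — D_KL(P||Q) ≠ D_KL(Q||P) for this pair.

D_KL(P||Q) = Σ P(x) log₂(P(x)/Q(x))

Computing term by term:
  P(1)·log₂(P(1)/Q(1)) = 0.0922·log₂(0.0922/0.3334) = -0.17098
  P(2)·log₂(P(2)/Q(2)) = 0.1184·log₂(0.1184/0.3333) = -0.17679
  P(3)·log₂(P(3)/Q(3)) = 0.7894·log₂(0.7894/0.3333) = 0.98196

D_KL(P||Q) = -0.17098 - 0.17679 + 0.98196 = 0.63419 ≈ 0.6342 bits

D_KL(Q||P) = Σ Q(x) log₂(Q(x)/P(x))

Computing term by term:
  Q(1)·log₂(Q(1)/P(1)) = 0.3334·log₂(0.3334/0.0922) = 0.61826
  Q(2)·log₂(Q(2)/P(2)) = 0.3333·log₂(0.3333/0.1184) = 0.49767
  Q(3)·log₂(Q(3)/P(3)) = 0.3333·log₂(0.3333/0.7894) = -0.41460

D_KL(Q||P) = 0.61826 + 0.49767 - 0.41460 = 0.70133 ≈ 0.7013 bits

These are NOT equal (difference: 0.0671 bits). KL divergence is asymmetric: D_KL(P||Q) ≠ D_KL(Q||P) in general.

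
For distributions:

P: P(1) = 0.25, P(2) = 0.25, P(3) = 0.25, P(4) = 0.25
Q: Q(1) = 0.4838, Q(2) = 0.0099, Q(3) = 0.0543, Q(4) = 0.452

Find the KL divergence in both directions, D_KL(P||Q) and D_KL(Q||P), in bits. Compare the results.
D_KL(P||Q) = 1.2636 bits, D_KL(Q||P) = 0.6813 bits. D_KL(P||Q) is larger than D_KL(Q||P) by 0.5823 bits; the two directions differ.

D_KL(P||Q) = Σ P(x) log₂(P(x)/Q(x))

Computing term by term:
  P(1)·log₂(P(1)/Q(1)) = 0.25·log₂(0.25/0.4838) = -0.23812
  P(2)·log₂(P(2)/Q(2)) = 0.25·log₂(0.25/0.0099) = 1.16459
  P(3)·log₂(P(3)/Q(3)) = 0.25·log₂(0.25/0.0543) = 0.55073
  P(4)·log₂(P(4)/Q(4)) = 0.25·log₂(0.25/0.452) = -0.21360

D_KL(P||Q) = -0.23812 + 1.16459 + 0.55073 - 0.21360 = 1.26360 ≈ 1.2636 bits

D_KL(Q||P) = Σ Q(x) log₂(Q(x)/P(x))

Computing term by term:
  Q(1)·log₂(Q(1)/P(1)) = 0.4838·log₂(0.4838/0.25) = 0.46081
  Q(2)·log₂(Q(2)/P(2)) = 0.0099·log₂(0.0099/0.25) = -0.04612
  Q(3)·log₂(Q(3)/P(3)) = 0.0543·log₂(0.0543/0.25) = -0.11962
  Q(4)·log₂(Q(4)/P(4)) = 0.452·log₂(0.452/0.25) = 0.38619

D_KL(Q||P) = 0.46081 - 0.04612 - 0.11962 + 0.38619 = 0.68126 ≈ 0.6813 bits

These are NOT equal (difference: 0.5823 bits). KL divergence is asymmetric: D_KL(P||Q) ≠ D_KL(Q||P) in general.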